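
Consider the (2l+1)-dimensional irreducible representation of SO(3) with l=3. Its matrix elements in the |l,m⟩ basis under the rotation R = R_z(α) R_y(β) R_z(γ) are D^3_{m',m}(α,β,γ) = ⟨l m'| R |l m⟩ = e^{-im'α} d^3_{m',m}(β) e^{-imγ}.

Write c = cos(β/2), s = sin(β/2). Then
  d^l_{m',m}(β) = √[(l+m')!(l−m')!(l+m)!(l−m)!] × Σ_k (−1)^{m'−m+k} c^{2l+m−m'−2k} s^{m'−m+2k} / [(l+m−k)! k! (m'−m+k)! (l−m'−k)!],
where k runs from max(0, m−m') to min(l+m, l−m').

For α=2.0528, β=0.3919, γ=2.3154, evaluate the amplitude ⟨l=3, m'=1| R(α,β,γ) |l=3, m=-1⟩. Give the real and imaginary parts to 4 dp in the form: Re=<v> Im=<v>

Re=0.1927 Im=0.0518

Split into d^3_{1,-1}(β=0.3919) × two z-phases.
With c≡cos(β/2)=0.980863 and s≡sin(β/2)=0.194698, N=[24·2·2·24]^{1/2}=48.000000
k∈{0,1,2} keeps every argument non-negative
  k=0: (−1)^2·48.0000/(8)·0.9809^4·0.1947^2 = +0.210528
  k=1: (−1)^3·48.0000/(6)·0.9809^2·0.1947^4 = -0.011060
  k=2: (−1)^4·48.0000/(48)·0.9809^0·0.1947^6 = +0.000054
d^3_{1,-1}(0.3919) = +0.210528 -0.011060 +0.000054 = +0.199522
Attach z-rotation phases: D = e^{-i(1)(2.0528)}·(+0.199522)·e^{-i(-1)(2.3154)} = +0.192682+0.051794i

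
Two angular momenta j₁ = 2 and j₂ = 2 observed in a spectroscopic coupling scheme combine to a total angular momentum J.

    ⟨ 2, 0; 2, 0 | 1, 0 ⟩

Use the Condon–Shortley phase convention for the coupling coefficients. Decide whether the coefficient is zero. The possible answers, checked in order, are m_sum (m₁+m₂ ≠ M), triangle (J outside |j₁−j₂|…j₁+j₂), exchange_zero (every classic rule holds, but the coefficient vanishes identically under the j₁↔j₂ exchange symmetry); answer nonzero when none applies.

m-sum: m₁+m₂ = 0+0 = 0, M = 0  ✓
triangle: |j₁−j₂| = 0 ≤ J = 1 ≤ j₁+j₂ = 4  ✓
exchange: j₁=j₂ and m₁=m₂, and (−1)^(j₁+j₂−J) = (−1)^3 = −1 forces ⟨j₁m₁;j₂m₂|JM⟩ = −⟨j₂m₂;j₁m₁|JM⟩ = −⟨j₁m₁;j₂m₂|JM⟩ ⇒ the coefficient vanishes identically
Racah sum check: Σ_k collapses to 0 ⇒ CG = 0

exchange_zero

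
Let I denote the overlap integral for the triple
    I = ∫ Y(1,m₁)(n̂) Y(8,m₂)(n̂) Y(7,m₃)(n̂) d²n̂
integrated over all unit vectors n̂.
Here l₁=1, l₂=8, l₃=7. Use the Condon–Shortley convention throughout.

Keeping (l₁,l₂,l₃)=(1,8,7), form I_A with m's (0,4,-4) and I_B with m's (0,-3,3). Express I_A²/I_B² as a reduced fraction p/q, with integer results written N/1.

l's match ⇒ only the (l;m) 3-j factors differ between A and B.
A: triangle coeff Δ(1,8,7) = 1/2040; Σ_t [1,1]: t=1:−1/239500800 = -1/239500800; (3j)²=2/85 [(1 8 7; 0 4 -4)], sign=+1
B: triangle coeff Δ(1,8,7) = 1/2040; Σ_t [1,1]: t=1:−1/87091200 = -1/87091200; (3j)²=11/408 [(1 8 7; 0 -3 3)], sign=-1
I_A²/I_B² = (2/85)/(11/408) = 48/55

48/55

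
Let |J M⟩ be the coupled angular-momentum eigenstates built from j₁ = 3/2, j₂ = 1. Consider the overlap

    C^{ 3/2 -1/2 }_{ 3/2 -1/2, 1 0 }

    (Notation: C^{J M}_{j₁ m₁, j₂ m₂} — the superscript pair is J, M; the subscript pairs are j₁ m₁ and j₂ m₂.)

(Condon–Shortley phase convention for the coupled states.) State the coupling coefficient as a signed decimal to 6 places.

j₁+j₂−J=1  J+j₁−j₂=2  J−j₁+j₂=1  j₁+j₂+J+1=5
(j₁±m₁, j₂±m₂, J±M) = (1,2,1,1,1,2)
P² = 4/15
sum k=0..1:
  [0] +1/2 = 1/2
  [1] −1/1 = -1
S = -1/2
C² = P²·S² = 1/15 ; C = -0.258199

-0.258199  (= −√(1/15))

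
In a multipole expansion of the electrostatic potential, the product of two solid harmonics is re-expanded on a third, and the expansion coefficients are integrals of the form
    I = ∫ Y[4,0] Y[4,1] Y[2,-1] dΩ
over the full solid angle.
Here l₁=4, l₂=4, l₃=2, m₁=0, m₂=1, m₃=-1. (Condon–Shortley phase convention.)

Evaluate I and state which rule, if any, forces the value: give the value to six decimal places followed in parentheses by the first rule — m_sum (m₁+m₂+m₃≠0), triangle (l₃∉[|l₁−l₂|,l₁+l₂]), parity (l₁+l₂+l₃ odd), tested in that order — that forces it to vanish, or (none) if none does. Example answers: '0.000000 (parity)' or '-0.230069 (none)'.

Checks pass: Σm=0; 10 even; l₃=2∈[0,8].
(2·4+1)(2·4+1)(2·2+1) = 405
Δ: 6! 2! 2! / 11! → 1/13860
sum: t=2:+1/192 t=3:−1/36 t=4:+1/192 = -5/288
3j²(4 4 2; 0 0 0) = Δ·Π!·Σ² = 20/693  (sign -1)
sum: t=3:−1/72 t=4:+1/96 = -1/288
3j²(4 4 2; 0 1 -1) = Δ·Π!·Σ² = 1/462  (sign +1)
combine: 4πI² = 405·20/693·1/462 = 150/5929
take √, sign -1: I = -0.04486937
No selection rule forces the value: the integral is nonzero (none).

-0.044869 (none)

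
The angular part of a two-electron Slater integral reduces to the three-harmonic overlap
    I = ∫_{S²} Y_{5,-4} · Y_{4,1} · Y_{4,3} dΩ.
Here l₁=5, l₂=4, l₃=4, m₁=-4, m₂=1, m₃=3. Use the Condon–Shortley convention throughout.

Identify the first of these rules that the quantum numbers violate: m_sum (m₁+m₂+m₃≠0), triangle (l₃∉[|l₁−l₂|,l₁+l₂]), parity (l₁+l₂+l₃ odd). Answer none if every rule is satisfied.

parity

azimuthal sum: -4 + 1 + 3 = 0  ✓
1 ≤ 4 ≤ 9 (triangle on l)  ✓
L = 5 + 4 + 4 = 13 (odd)  ✗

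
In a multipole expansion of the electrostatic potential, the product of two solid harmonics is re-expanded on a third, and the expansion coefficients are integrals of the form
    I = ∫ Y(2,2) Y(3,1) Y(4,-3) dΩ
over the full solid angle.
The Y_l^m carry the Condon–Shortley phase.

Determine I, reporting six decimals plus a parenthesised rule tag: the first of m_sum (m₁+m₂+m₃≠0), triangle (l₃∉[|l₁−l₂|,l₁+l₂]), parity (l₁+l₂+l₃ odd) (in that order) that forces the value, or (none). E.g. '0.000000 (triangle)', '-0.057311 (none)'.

0.000000 (parity)

l₁+l₂+l₃=9 is odd: 3j(l;000)=0 ⇒ I=0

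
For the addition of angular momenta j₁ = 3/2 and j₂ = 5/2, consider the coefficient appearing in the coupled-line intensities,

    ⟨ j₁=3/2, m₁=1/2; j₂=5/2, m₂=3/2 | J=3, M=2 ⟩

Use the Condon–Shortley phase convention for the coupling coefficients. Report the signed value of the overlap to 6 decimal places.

-0.288675

j₁+j₂−J=1  J+j₁−j₂=2  J−j₁+j₂=4  j₁+j₂+J+1=8
(j₁±m₁, j₂±m₂, J±M) = (2,1,4,1,5,1)
P² = 48
sum k=0..1:
  [0] +1/24 = 1/24
  [1] −1/12 = -1/12
S = -1/24
C² = P²·S² = 1/12 ; C = -0.288675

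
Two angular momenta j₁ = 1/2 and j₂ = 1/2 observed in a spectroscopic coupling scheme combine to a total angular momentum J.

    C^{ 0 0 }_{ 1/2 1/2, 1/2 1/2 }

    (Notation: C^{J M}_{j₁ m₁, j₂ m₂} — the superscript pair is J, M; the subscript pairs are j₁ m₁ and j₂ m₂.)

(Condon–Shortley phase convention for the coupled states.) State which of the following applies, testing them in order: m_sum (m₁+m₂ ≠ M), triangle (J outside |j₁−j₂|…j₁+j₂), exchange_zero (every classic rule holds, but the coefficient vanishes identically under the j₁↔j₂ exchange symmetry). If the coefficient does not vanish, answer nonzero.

m-sum: m₁+m₂ = 1/2+1/2 = 1, M = 0  ✗ ⇒ coefficient is 0

m_sum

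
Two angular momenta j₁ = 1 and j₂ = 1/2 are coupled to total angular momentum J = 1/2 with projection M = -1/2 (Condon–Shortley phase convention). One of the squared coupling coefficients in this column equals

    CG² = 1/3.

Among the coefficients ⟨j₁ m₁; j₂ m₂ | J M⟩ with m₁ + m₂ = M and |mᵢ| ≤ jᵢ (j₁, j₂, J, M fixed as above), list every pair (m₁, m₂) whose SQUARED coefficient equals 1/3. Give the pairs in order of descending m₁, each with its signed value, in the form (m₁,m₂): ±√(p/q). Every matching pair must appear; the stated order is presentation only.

Admissible pairs with m₁+m₂ = M = -1/2: (-1,1/2), (0,-1/2)
  (m₁,m₂)=(0,-1/2): CG² = 1/3, CG = +√(1/3)   ← matches the target
  (m₁,m₂)=(-1,1/2): CG² = 2/3, CG = −√(2/3)
Pairs with CG² = 1/3: (0,-1/2): +√(1/3)

(0,-1/2): +√(1/3)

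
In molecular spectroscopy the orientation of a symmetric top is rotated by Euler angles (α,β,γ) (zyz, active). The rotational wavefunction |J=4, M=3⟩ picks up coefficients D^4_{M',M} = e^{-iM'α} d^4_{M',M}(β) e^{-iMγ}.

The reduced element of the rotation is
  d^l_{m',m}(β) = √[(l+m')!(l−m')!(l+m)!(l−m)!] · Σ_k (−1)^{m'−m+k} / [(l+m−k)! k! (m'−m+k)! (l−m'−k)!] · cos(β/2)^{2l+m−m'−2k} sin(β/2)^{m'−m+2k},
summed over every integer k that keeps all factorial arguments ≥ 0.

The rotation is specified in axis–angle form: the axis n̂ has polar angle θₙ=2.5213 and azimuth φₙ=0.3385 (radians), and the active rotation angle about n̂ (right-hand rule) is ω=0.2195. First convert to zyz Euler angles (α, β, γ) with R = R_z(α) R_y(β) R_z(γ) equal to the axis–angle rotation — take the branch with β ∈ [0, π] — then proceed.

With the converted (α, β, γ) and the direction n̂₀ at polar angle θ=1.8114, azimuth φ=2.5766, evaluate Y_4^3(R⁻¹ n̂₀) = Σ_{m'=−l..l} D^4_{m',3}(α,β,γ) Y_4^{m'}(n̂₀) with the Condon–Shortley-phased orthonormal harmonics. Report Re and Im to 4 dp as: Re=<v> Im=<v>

Axis–angle → zyz. n̂ = (sinθₙcosφₙ, sinθₙsinφₙ, cosθₙ) = (+0.548288, +0.193025, -0.813708), ω = 0.2195.
R = I cosω + sinω [n̂]ₓ + (1−cosω) n̂n̂ᵀ gives
  R = [+0.983219, +0.179718, +0.031325; -0.174639, +0.976900, -0.123154; -0.052734, +0.115617, +0.991893]
β = atan2(√(R₁₃²+R₂₃²), R₃₃) = 0.127420; α = atan2(R₂₃, R₁₃) mod 2π = 4.961463; γ = atan2(R₃₂, −R₃₁) mod 2π = 1.142871
Need the full column D^4_{m',3} for m'=−4..4 at α=4.9615, β=0.1274, γ=1.1429.
cos(β/2)=0.997971, sin(β/2)=0.063667
d^4_{-4,3}: single k=7 term ⇒ +0.000000;  D = -0.000000-0.000000i
d^4_{-3,3}: k∈[6..7] ⇒ +0.000000 -0.000000 = +0.000000;  D = +0.000000-0.000000i
d^4_{-2,3}: k∈[5..6] ⇒ +0.000012 -0.000000 = +0.000012;  D = +0.000011+0.000002i
d^4_{-1,3}: k∈[4..5] ⇒ +0.000216 -0.000001 = +0.000215;  D = +0.000008+0.000215i
d^4_{0,3}: k∈[3..4] ⇒ +0.003023 -0.000012 = +0.003010;  D = -0.002887+0.000852i
d^4_{1,3}: k∈[2..3] ⇒ +0.031784 -0.000216 = +0.031568;  D = -0.016124-0.027139i
d^4_{2,3}: k∈[1..2] ⇒ +0.234857 -0.002868 = +0.231989;  D = +0.164079-0.164003i
d^4_{3,3}: k∈[0..1] ⇒ +0.983884 -0.028031 = +0.955854;  D = +0.821533+0.488611i
d^4_{4,3}: single k=0 term ⇒ -0.177535;  D = +0.050338-0.170249i
Y_4^{m'}(θ=1.8114,φ=2.5766) and Σ D·Y over m':
  (-0.0000-0.0000i)·(-0.2504+0.3038i)  (+0.0000-0.0000i)·(-0.0338+0.2711i)  (+0.0000+0.0000i)·(-0.0811-0.1719i)  (+0.0000+0.0002i)·(-0.2407-0.1526i)  (-0.0029+0.0009i)·(+0.1491+0.0000i)  (-0.0161-0.0271i)·(+0.2407-0.1526i)  (+0.1641-0.1640i)·(-0.0811+0.1719i)  (+0.8215+0.4886i)·(+0.0338+0.2711i)  (+0.0503-0.1702i)·(-0.2504-0.3038i)
Y_4^3(R⁻¹ n̂) = -0.162532+0.304110i

Re=-0.1625 Im=0.3041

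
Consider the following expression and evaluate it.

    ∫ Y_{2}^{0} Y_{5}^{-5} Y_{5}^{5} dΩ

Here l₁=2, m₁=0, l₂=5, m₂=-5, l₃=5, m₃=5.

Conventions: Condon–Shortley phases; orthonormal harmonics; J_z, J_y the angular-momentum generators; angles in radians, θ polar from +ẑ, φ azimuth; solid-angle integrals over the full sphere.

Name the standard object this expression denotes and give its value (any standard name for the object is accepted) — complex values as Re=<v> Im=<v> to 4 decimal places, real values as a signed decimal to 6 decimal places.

This is a Gaunt coefficient — the integral of a triple product of spherical harmonics over the sphere.
Checks pass: Σm=0; 12 even; l₃=5∈[3,7].
(2·2+1)(2·5+1)(2·5+1) = 605
Δ: 2! 2! 8! / 13! → 1/38610
sum: t=0:+1/2880 t=1:−1/576 t=2:+1/2880 = -1/960
3j²(2 5 5; 0 0 0) = Δ·Π!·Σ² = 10/429  (sign +1)
sum: t=0:+1/161280 = 1/161280
3j²(2 5 5; 0 -5 5) = Δ·Π!·Σ² = 15/286  (sign +1)
combine: 4πI² = 605·10/429·15/286 = 125/169
take √, sign +1: I = 0.24260890

Gaunt coefficient, +0.242609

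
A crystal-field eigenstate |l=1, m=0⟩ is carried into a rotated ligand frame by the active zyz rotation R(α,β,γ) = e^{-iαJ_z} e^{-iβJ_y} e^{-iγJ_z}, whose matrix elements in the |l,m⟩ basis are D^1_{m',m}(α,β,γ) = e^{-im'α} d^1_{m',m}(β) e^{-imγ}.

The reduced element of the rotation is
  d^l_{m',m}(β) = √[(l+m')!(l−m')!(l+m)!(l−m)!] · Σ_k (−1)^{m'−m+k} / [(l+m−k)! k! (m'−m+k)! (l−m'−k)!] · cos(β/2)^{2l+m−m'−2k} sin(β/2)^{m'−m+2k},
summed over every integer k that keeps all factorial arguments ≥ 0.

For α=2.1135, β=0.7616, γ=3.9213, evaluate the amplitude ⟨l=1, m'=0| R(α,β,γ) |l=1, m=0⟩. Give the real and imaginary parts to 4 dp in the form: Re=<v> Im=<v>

Split into d^1_{0,0}(β=0.7616) × two z-phases.
With c≡cos(β/2)=0.928368 and s≡sin(β/2)=0.371663, N=[1·1·1·1]^{1/2}=1.000000
Admissible k: 0..1 (factorial args all ≥0)
  k=0: (−1)^0·1.0000/(1)·0.9284^2·0.3717^0 = +0.861866
  k=1: (−1)^1·1.0000/(1)·0.9284^0·0.3717^2 = -0.138134
d^1_{0,0}(0.7616) = +0.861866 -0.138134 = +0.723733
Phases: e^{-i·(0)·2.1135}=+1.000000+0.000000i, e^{-i·(0)·3.9213}=+1.000000+0.000000i ⇒ D=+0.723733+0.000000i

Re=0.7237 Im=0.0000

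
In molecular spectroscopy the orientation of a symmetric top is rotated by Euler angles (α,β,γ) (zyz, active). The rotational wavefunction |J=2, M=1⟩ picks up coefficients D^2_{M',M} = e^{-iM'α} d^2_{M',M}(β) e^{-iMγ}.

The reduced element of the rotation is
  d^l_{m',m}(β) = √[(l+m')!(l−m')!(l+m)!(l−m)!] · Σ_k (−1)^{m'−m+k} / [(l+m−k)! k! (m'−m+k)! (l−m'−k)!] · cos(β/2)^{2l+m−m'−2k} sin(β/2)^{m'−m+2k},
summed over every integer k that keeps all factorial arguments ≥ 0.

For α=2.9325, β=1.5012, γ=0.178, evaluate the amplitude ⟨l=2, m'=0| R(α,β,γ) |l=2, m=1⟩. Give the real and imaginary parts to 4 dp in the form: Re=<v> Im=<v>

Split into d^2_{0,1}(β=1.5012) × two z-phases.
c=cos(1.501200/2)=0.731280, s=sin(1.501200/2)=0.682078; N=√[2·2·6·1]=4.898979
The bounds max(0,m−m')=1 and min(l+m,l−m')=2 give 2 terms
  k=1: (−1)^0·4.8990/(2)·0.7313^3·0.6821^1 = +0.653371
  k=2: (−1)^1·4.8990/(2)·0.7313^1·0.6821^3 = -0.568409
d^2_{0,1}(1.5012) = +0.653371 -0.568409 = +0.084963
Attach z-rotation phases: D = e^{-i(0)(2.9325)}·(+0.084963)·e^{-i(1)(0.1780)} = +0.083620-0.015044i

Re=0.0836 Im=-0.0150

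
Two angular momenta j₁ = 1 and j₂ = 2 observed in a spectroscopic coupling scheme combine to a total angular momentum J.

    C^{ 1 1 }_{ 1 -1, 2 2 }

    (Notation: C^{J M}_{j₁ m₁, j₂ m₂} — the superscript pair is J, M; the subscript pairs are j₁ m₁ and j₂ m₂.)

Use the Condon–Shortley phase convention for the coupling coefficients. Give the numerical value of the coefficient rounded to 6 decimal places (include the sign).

√[3·2!0!2!/5! · 0!2!4!0!2!0!] = √(48/5)
  +(−1)^2/∏(2,0,0,2,0,0)! = 1/4  (running 1/4)
⟨..|..⟩ = √(48/5)·(1/4) = +0.774597

+0.774597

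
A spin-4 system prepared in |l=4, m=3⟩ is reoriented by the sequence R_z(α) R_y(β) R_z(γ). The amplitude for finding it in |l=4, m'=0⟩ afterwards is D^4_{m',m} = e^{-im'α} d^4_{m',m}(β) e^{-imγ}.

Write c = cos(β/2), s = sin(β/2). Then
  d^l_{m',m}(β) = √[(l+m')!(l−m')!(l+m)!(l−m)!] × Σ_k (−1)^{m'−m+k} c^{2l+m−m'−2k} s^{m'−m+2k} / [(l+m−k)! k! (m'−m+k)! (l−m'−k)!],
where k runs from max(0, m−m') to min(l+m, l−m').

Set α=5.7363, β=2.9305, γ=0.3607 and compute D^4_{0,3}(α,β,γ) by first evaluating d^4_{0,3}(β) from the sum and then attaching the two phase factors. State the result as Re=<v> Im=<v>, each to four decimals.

Re=-0.0062 Im=0.0117

First d^4_{0,3}(β=2.9305), then the phase factors e^{-i(0)α} and e^{-i(3)γ}:
c=cos(2.930500/2)=0.105350, s=sin(2.930500/2)=0.994435; N=√[24·24·5040·1]=1703.830978
The bounds max(0,m−m')=3 and min(l+m,l−m')=4 give 2 terms
  k=3: (−1)^0·1703.8310/(144)·0.1054^5·0.9944^3 = +0.000151
  k=4: (−1)^1·1703.8310/(144)·0.1054^3·0.9944^5 = -0.013454
d^4_{0,3}(2.9305) = +0.000151 -0.013454 = -0.013303
D = (+1.000000+0.000000i)·(-0.013303)·(+0.469475-0.882946i) = -0.006245+0.011746i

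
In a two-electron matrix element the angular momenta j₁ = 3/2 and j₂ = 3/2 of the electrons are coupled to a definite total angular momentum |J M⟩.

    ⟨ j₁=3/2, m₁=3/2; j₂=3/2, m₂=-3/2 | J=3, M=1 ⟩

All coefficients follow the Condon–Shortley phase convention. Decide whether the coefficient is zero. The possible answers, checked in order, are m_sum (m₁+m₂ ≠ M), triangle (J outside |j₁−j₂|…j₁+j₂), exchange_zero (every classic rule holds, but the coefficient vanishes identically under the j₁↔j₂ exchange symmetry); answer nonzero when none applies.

m-sum: m₁+m₂ = 3/2+(-3/2) = 0, M = 1  ✗ ⇒ coefficient is 0

m_sum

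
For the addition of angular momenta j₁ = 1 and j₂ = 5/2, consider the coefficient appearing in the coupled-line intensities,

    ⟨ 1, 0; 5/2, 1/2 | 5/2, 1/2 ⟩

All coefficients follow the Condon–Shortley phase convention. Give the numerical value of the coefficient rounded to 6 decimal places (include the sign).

-0.169031

triangle: 1!×1!×4!/7! = 24/5040
(j±m)!: 1!×1!×3!×2!×3!×2! = 144
prefactor² = (2J+1)×Δ×N² = 144/35
  k=0: +1/(0!×1!×1!×3!×0!×1!) = 1/6
  k=1: −1/(1!×0!×0!×2!×1!×2!) = -1/4
Σ = -1/12  ⇒  CG² = 144/35×(-1/12)² = 1/35
CG = −√(1/35) = -0.169031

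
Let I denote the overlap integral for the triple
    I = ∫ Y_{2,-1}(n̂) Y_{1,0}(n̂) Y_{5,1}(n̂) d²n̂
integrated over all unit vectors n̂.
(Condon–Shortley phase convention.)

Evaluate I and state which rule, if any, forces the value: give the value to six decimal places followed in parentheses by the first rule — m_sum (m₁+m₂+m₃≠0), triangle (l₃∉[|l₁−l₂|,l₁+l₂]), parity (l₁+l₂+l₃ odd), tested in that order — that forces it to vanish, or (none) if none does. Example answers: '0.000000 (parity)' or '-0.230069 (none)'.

triangle: need 1≤l₃≤3, have 5; I=0

0.000000 (triangle)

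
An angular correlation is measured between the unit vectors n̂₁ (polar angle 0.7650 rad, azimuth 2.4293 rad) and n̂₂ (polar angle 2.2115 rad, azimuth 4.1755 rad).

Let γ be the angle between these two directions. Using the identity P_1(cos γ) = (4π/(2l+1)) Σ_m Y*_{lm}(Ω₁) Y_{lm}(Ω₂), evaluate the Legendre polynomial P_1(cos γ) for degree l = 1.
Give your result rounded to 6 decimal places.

-0.528097

Expand P_1 via completeness: Σ_{m} conj(Y_{1,m}) at Ω₁ times Y_{1,m} at Ω₂ —
  m=-1: (-0.181093, 0.156378) × (-0.141663, 0.238005) = (-0.011565, -0.065254)  (running Σ = (-0.011565, -0.065254))
  m=0: (0.352469, -0.000000) × (-0.292067, 0.000000) = (-0.102945, 0.000000)  (running Σ = (-0.114509, -0.065254))
  m=1: (0.181093, 0.156378) × (0.141663, 0.238005) = (-0.011565, 0.065254)  (running Σ = (-0.126074, 0.000000))
Accumulated sum (-0.126074, 0.000000); after 4π/(2l+1) scaling, (-0.528097, 0.000000) ⇒ P_1 = -0.528097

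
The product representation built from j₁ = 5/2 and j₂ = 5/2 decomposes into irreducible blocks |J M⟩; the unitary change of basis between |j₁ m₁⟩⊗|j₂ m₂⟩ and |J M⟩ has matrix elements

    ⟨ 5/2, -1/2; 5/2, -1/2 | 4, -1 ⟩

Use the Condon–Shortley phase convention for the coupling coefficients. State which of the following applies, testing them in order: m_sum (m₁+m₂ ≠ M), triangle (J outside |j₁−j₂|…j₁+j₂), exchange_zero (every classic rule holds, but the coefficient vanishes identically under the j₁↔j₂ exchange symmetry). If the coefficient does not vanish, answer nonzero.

m-sum: m₁+m₂ = -1/2+(-1/2) = -1, M = -1  ✓
triangle: |j₁−j₂| = 0 ≤ J = 4 ≤ j₁+j₂ = 5  ✓
exchange: j₁=j₂ and m₁=m₂, and (−1)^(j₁+j₂−J) = (−1)^1 = −1 forces ⟨j₁m₁;j₂m₂|JM⟩ = −⟨j₂m₂;j₁m₁|JM⟩ = −⟨j₁m₁;j₂m₂|JM⟩ ⇒ the coefficient vanishes identically
Racah sum check: Σ_k collapses to 0 ⇒ CG = 0

exchange_zero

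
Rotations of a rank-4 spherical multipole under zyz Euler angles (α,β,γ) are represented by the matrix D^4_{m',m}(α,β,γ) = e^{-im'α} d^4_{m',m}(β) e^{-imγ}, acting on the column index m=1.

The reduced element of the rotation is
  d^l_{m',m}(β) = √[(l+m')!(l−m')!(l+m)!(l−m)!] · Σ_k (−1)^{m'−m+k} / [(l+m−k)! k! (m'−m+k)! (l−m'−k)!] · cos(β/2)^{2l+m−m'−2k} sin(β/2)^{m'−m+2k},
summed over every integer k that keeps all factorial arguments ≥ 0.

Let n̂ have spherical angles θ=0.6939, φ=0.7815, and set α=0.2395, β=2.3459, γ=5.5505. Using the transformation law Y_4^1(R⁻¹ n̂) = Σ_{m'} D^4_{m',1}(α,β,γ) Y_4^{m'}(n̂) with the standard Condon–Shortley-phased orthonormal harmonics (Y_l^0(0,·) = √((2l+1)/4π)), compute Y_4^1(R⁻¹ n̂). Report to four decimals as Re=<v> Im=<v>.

Need the full column D^4_{m',1} for m'=−4..4 at α=0.2395, β=2.3459, γ=5.5505.
cos(β/2)=0.387434, sin(β/2)=0.921898
d^4_{-4,1}: single k=5 term ⇒ +0.289801;  D = -0.034661+0.287721i
d^4_{-3,1}: k∈[4..5] ⇒ +0.215298 -0.731410 = -0.516113;  D = -0.061586-0.512425i
d^4_{-2,1}: k∈[3..5] ⇒ +0.096728 -0.821508 +0.930277 = +0.205496;  D = +0.072220+0.192388i
d^4_{-1,1}: k∈[2..5] ⇒ +0.028744 -0.488249 +1.382236 -0.521749 = +0.400982;  D = +0.225952+0.331259i
d^4_{0,1}: k∈[1..4] ⇒ +0.005402 -0.183528 +1.039135 -0.980598 = -0.119589;  D = -0.088900-0.079989i
d^4_{1,1}: k∈[0..3] ⇒ +0.000508 -0.043116 +0.488249 -0.921491 = -0.475850;  D = -0.419142-0.225283i
d^4_{2,1}: k∈[0..2] ⇒ -0.005125 +0.145091 -0.547672 = -0.407706;  D = -0.394657-0.102323i
d^4_{3,1}: k∈[0..1] ⇒ +0.022815 -0.215298 = -0.192483;  D = -0.192463-0.002730i
d^4_{4,1}: single k=0 term ⇒ -0.051183;  D = -0.049890+0.011435i
Y_4^{m'}(θ=0.6939,φ=0.7815) and Σ D·Y over m':
  (-0.0347+0.2877i)·(-0.0740-0.0012i)  (-0.0616-0.5124i)·(-0.1759-0.1800i)  (+0.0722+0.1924i)·(+0.0033-0.4292i)  (+0.2260+0.3313i)·(+0.1877-0.1863i)  (-0.0889-0.0800i)·(-0.2650+0.0000i)  (-0.4191-0.2253i)·(-0.1877-0.1863i)  (-0.3947-0.1023i)·(+0.0033+0.4292i)  (-0.1925-0.0027i)·(+0.1759-0.1800i)  (-0.0499+0.0114i)·(-0.0740+0.0012i)
Y_4^1(R⁻¹ n̂) = +0.180607+0.074802i

Re=0.1806 Im=0.0748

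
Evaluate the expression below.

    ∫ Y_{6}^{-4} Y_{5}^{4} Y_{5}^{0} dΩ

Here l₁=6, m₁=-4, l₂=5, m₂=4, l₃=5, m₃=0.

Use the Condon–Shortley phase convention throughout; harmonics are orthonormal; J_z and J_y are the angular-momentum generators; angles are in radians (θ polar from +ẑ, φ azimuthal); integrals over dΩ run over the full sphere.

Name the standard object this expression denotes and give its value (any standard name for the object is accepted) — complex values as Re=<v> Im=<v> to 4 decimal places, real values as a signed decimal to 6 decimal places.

Gaunt coefficient, -0.082328

This is a Gaunt coefficient — the integral of a triple product of spherical harmonics over the sphere.
m-sum 0 ✓  L=16 even ✓  1≤5≤11 ✓
Π(2lᵢ+1) = 13×11×11 = 1573
triangle coeff Δ(6,5,5) = 1/28588560
Σ_t [1,5]: t=1:−1/345600 t=2:+1/13824 t=3:−1/5184 t=4:+1/13824 t=5:−1/345600 = -7/129600
(3j)²=80/7293 [(6 5 5; 0 0 0)], sign=+1
Σ_t [5,6]: t=5:−1/345600 t=6:+1/207360 = 1/518400
(3j)²=12/2431 [(6 5 5; -4 4 0)], sign=-1
⇒ 4πI² = 320/3757
I = (-1)√(320/3757/(4π)) = -0.08232836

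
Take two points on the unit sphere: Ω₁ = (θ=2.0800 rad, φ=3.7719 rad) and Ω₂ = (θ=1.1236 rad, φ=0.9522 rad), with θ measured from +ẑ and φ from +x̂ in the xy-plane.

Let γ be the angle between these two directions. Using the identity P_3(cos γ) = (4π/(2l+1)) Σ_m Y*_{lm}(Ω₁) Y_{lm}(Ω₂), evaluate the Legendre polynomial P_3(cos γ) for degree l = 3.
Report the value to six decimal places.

-0.759122

Expand P_3 via completeness: Σ_{m} conj(Y_{3,m}) at Ω₁ times Y_{3,m} at Ω₂ —
  [-3]  conj(Y_{3,-3})(Ω₁) = 0.08740 - 0.26361j ; Y_{3,-3}(Ω₂) = -0.29351 - 0.08599j ; Δ = -0.04832 + 0.06986j
  [-2]  conj(Y_{3,-2})(Ω₁) = -0.11593 - 0.36168j ; Y_{3,-2}(Ω₂) = -0.11765 - 0.33949j ; Δ = -0.10915 + 0.08191j
  [-1]  conj(Y_{3,-1})(Ω₁) = -0.04290 - 0.03130j ; Y_{3,-1}(Ω₂) = -0.01098 + 0.01543j ; Δ = 0.00095 - 0.00032j
  [+0]  conj(Y_{3,0})(Ω₁) = 0.32960 + 0.00000j ; Y_{3,0}(Ω₂) = -0.33324 + 0.00000j ; Δ = -0.10983 + 0.00000j
  [+1]  conj(Y_{3,1})(Ω₁) = 0.04290 - 0.03130j ; Y_{3,1}(Ω₂) = 0.01098 + 0.01543j ; Δ = 0.00095 + 0.00032j
  [+2]  conj(Y_{3,2})(Ω₁) = -0.11593 + 0.36168j ; Y_{3,2}(Ω₂) = -0.11765 + 0.33949j ; Δ = -0.10915 - 0.08191j
  [+3]  conj(Y_{3,3})(Ω₁) = -0.08740 - 0.26361j ; Y_{3,3}(Ω₂) = 0.29351 - 0.08599j ; Δ = -0.04832 - 0.06986j
Accumulated sum -0.42286 + 0.00000j; after 4π/(2l+1) scaling, -0.75912 + 0.00000j ⇒ P_3 = -0.759122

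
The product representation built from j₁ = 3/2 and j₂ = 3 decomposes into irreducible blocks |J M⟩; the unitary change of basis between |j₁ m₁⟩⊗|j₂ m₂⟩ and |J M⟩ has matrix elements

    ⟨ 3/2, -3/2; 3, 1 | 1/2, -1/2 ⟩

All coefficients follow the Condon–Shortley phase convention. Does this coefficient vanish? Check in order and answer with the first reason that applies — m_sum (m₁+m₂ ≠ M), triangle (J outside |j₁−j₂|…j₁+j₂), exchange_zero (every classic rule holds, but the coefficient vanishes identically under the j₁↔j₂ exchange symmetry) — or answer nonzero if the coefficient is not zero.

m-sum: m₁+m₂ = -3/2+1 = -1/2, M = -1/2  ✓
triangle: need |j₁−j₂| ≤ J ≤ j₁+j₂, i.e. J ∈ [3/2, 9/2]; J = 1/2 is outside ✗ ⇒ coefficient is 0

triangle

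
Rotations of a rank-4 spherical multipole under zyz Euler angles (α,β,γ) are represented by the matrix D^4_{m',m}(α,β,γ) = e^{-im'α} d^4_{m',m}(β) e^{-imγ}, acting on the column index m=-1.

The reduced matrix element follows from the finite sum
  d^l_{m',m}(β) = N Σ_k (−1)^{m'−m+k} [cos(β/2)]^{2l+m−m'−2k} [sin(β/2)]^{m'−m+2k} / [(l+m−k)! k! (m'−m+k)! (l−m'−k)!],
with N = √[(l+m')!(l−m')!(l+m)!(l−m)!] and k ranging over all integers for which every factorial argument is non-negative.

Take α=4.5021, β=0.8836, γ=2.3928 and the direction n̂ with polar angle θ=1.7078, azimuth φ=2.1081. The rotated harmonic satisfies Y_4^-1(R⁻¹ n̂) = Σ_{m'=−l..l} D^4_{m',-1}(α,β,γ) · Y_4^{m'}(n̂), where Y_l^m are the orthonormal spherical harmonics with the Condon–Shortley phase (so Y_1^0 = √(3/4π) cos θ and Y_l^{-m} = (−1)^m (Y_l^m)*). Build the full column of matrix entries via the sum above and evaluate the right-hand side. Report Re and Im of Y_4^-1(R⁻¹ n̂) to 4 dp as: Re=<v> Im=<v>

Re=-0.0036 Im=-0.0132

Need the full column D^4_{m',-1} for m'=−4..4 at α=4.5021, β=0.8836, γ=2.3928.
cos(β/2)=0.903984, sin(β/2)=0.427567
d^4_{-4,-1}: single k=3 term ⇒ +0.353110;  D = +0.006762+0.353045i
d^4_{-3,-1}: k∈[2..3] ⇒ +0.791849 -0.295243 = +0.496606;  D = -0.487563-0.094343i
d^4_{-2,-1}: k∈[1..3] ⇒ +0.894879 -1.000973 +0.149286 = +0.043192;  D = +0.016876-0.039759i
d^4_{-1,-1}: k∈[0..3] ⇒ +0.445948 -1.496454 +0.669547 -0.049928 = -0.430887;  D = -0.352752-0.247446i
d^4_{0,-1}: k∈[0..3] ⇒ -0.943285 +1.266142 -0.283250 +0.010561 = +0.050167;  D = -0.036748+0.034152i
d^4_{1,-1}: k∈[0..3] ⇒ +0.997636 -0.669547 +0.074893 -0.001117 = +0.401864;  D = -0.206097-0.344991i
d^4_{2,-1}: k∈[0..2] ⇒ -0.667315 +0.223929 -0.010019 = -0.453405;  D = -0.429202+0.146157i
d^4_{3,-1}: k∈[0..1] ⇒ +0.295243 -0.039629 = +0.255613;  D = +0.030074+0.253838i
d^4_{4,-1}: single k=0 term ⇒ -0.078995;  D = +0.078658+0.007286i
Y_4^{m'}(θ=1.7078,φ=2.1081) and Σ D·Y over m':
  (+0.0068+0.3530i)·(-0.2330-0.3569i)  (-0.4876-0.0943i)·(-0.1660+0.0068i)  (+0.0169-0.0398i)·(+0.1359-0.2510i)  (-0.3528-0.2474i)·(-0.0940-0.1578i)  (-0.0367+0.0342i)·(+0.2594+0.0000i)  (-0.2061-0.3450i)·(+0.0940-0.1578i)  (-0.4292+0.1462i)·(+0.1359+0.2510i)  (+0.0301+0.2538i)·(+0.1660+0.0068i)  (+0.0787+0.0073i)·(-0.2330+0.3569i)
Y_4^-1(R⁻¹ n̂) = -0.003573-0.013248i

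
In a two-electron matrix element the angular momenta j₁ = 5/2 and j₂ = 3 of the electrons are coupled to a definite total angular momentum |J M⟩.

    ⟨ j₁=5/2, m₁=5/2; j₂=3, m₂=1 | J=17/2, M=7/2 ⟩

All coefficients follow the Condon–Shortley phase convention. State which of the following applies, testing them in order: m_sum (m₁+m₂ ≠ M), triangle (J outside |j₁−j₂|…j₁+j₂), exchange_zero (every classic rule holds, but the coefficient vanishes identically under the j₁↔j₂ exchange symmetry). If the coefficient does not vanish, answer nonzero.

m-sum: m₁+m₂ = 5/2+1 = 7/2, M = 7/2  ✓
triangle: need |j₁−j₂| ≤ J ≤ j₁+j₂, i.e. J ∈ [1/2, 11/2]; J = 17/2 is outside ✗ ⇒ coefficient is 0

triangle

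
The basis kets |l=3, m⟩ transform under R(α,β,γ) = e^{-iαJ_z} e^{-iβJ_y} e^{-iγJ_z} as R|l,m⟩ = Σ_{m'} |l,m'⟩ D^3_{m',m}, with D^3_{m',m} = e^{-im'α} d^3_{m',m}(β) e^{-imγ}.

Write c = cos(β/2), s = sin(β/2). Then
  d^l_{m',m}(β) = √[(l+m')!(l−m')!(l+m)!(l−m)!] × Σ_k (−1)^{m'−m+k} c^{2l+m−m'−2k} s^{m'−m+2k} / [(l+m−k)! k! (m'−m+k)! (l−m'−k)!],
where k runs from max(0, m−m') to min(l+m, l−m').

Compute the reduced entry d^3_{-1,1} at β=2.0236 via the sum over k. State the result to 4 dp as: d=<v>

d^3_{-1,1}(β=2.0236) via the finite sum:
With c≡cos(β/2)=0.530336 and s≡sin(β/2)=0.847788, N=[2·24·24·2]^{1/2}=48.000000
The bounds max(0,m−m')=2 and min(l+m,l−m')=4 give 3 terms
  k=2: (−1)^0·48.0000/(8)·0.5303^4·0.8478^2 = +0.341137
  k=3: (−1)^1·48.0000/(6)·0.5303^2·0.8478^4 = -1.162359
  k=4: (−1)^2·48.0000/(48)·0.5303^0·0.8478^6 = +0.371298
d^3_{-1,1}(2.0236) = +0.341137 -1.162359 +0.371298 = -0.449924

d=-0.4499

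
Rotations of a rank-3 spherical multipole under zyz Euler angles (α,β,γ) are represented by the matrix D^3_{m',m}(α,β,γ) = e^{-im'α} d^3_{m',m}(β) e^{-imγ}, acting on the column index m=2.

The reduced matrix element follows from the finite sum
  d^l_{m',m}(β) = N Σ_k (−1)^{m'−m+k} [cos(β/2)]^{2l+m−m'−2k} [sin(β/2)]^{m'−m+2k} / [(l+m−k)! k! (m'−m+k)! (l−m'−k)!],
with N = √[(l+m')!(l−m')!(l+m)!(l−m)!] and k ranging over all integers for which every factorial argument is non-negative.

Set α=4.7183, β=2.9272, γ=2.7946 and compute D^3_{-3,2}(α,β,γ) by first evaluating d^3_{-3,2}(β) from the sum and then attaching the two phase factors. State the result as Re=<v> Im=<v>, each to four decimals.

Re=-0.1663 Im=0.1928

First d^3_{-3,2}(β=2.9272), then the phase factors e^{-i(-3)α} and e^{-i(2)γ}:
c=cos(2.927200/2)=0.106991, s=sin(2.927200/2)=0.994260; N=√[1·720·120·1]=293.938769
Admissible k: 5..5 (factorial args all ≥0)
  k=5: (−1)^0·293.9388/(120)·0.1070^1·0.9943^5 = +0.254638
d^3_{-3,2}(2.9272) = +0.254638
Phases: e^{-i·(-3)·4.7183}=-0.017732+0.999843i, e^{-i·(2)·2.7946}=+0.768703+0.639606i ⇒ D=-0.166313+0.192822i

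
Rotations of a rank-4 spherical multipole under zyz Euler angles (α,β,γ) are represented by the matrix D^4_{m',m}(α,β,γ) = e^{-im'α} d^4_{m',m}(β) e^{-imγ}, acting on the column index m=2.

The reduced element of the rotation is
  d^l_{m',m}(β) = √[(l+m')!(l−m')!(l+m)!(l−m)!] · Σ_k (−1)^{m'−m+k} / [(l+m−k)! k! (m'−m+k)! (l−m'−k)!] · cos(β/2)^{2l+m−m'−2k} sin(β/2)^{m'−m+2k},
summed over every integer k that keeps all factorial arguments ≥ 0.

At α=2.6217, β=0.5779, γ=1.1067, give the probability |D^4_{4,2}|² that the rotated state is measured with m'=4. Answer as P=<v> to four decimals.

D^4_{4,2}(2.6217,0.5779,1.1067) = e^{-i·4·2.6217}·d^4_{4,2}(0.5779)·e^{-i·2·1.1067}. Compute d first:
With c≡cos(β/2)=0.958544 and s≡sin(β/2)=0.284946, N=[40320·1·720·2]^{1/2}=7619.763776
The bounds max(0,m−m')=0 and min(l+m,l−m')=0 give 1 term
  k=0: (−1)^2·7619.7638/(1440)·0.9585^6·0.2849^2 = +0.333254
d^4_{4,2}(0.5779) = +0.333254
|D^4_{4,2}|² = |d^4_{4,2}(β)|² = (+0.333254)² = 0.111058 (the z-rotation phases have unit modulus)

P=0.1111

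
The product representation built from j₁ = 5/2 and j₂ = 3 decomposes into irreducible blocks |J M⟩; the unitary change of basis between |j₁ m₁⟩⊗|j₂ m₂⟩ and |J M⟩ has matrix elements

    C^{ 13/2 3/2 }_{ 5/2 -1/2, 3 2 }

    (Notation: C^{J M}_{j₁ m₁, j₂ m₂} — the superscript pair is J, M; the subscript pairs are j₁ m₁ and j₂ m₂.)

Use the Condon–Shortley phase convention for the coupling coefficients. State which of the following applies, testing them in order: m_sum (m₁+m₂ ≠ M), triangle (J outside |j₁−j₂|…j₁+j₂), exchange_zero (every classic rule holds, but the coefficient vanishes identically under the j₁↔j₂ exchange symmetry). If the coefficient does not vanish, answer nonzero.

triangle

m-sum: m₁+m₂ = -1/2+2 = 3/2, M = 3/2  ✓
triangle: need |j₁−j₂| ≤ J ≤ j₁+j₂, i.e. J ∈ [1/2, 11/2]; J = 13/2 is outside ✗ ⇒ coefficient is 0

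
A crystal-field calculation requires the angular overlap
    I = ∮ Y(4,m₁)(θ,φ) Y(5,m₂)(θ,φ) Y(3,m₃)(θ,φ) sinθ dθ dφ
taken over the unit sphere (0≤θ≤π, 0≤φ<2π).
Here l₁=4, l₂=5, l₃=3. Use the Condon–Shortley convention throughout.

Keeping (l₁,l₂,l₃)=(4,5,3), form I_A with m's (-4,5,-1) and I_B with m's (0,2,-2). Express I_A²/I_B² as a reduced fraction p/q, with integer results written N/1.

Same 4,5,3: normalisation and zero-m 3j drop out of the ratio.
A: Δ: 6! 2! 4! / 13! → 1/180180; sum: t=6:+1/34560 = 1/34560; 3j²(4 5 3; -4 5 -1) = Δ·Π!·Σ² = 14/429  (sign +1)
B: Δ: 6! 2! 4! / 13! → 1/180180; sum: t=3:−1/864 t=4:+1/576 = 1/1728; 3j²(4 5 3; 0 2 -2) = Δ·Π!·Σ² = 5/1287  (sign -1)
I_A²/I_B² = (14/429)/(5/1287) = 42/5

42/5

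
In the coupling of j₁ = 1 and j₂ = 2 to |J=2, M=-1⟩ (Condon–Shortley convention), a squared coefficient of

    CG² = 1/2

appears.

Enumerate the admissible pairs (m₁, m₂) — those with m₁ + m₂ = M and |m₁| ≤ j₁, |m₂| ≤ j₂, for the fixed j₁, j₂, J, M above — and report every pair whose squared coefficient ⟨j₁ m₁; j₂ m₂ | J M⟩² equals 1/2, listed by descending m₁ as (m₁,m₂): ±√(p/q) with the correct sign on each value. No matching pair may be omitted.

(-1,0): −√(1/2)

Admissible pairs with m₁+m₂ = M = -1: (-1,0), (0,-1), (1,-2)
  (m₁,m₂)=(1,-2): CG² = 1/3, CG = +√(1/3)
  (m₁,m₂)=(0,-1): CG² = 1/6, CG = +√(1/6)
  (m₁,m₂)=(-1,0): CG² = 1/2, CG = −√(1/2)   ← matches the target
Pairs with CG² = 1/2: (-1,0): −√(1/2)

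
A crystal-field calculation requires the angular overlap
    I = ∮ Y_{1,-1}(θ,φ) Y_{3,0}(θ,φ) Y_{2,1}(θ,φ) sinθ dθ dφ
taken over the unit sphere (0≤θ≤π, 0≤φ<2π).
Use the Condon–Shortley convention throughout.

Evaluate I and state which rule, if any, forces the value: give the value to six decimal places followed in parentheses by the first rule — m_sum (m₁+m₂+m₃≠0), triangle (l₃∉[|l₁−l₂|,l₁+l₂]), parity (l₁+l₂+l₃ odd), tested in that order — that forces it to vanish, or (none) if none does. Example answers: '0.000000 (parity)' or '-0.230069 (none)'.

0.143048 (none)

m-sum 0 ✓  L=6 even ✓  2≤2≤4 ✓
Π(2lᵢ+1) = 3×7×5 = 105
triangle coeff Δ(1,3,2) = 1/105
Σ_t [1,1]: t=1:−1/4 = -1/4
(3j)²=3/35 [(1 3 2; 0 0 0)], sign=-1
Σ_t [2,2]: t=2:+1/12 = 1/12
(3j)²=1/35 [(1 3 2; -1 0 1)], sign=-1
⇒ 4πI² = 9/35
I = (+1)√(9/35/(4π)) = 0.14304817
No selection rule forces the value: the integral is nonzero (none).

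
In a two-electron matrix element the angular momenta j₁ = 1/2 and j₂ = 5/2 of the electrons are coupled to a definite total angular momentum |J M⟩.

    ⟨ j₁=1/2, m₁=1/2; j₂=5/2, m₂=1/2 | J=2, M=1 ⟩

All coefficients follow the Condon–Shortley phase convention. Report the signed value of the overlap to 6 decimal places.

+√(1/3) = +0.577350

triangle: 1!*0!*4!/6! = 24/720
(j±m)!: 1!*0!*3!*2!*3!*1! = 72
prefactor² = (2J+1)*Δ*N² = 12
  k=0: +1/(0!*1!*0!*3!*0!*1!) = 1/6
Σ = 1/6  ⇒  CG² = 12*(1/6)² = 1/3
CG = +√(1/3) = +0.577350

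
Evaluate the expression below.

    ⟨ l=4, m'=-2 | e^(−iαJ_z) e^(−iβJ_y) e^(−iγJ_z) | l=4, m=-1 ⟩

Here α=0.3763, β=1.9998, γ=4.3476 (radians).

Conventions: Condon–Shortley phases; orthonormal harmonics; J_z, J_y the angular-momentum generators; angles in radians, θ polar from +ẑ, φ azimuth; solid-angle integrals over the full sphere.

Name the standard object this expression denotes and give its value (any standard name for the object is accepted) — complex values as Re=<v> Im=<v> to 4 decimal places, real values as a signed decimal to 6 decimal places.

This is a Wigner D-matrix element — the rotation-matrix element ⟨l m'| R(α,β,γ) |l m⟩ in the angular-momentum basis.
Split into d^4_{-2,-1}(β=1.9998) × two z-phases.
With c≡cos(β/2)=0.540386 and s≡sin(β/2)=0.841417, N=[2·720·6·120]^{1/2}=1018.233765
Admissible k: 1..3 (factorial args all ≥0)
  k=1: (−1)^0·1018.2338/(240)·0.5404^7·0.8414^1 = +0.048037
  k=2: (−1)^1·1018.2338/(48)·0.5404^5·0.8414^3 = -0.582321
  k=3: (−1)^2·1018.2338/(72)·0.5404^3·0.8414^5 = +0.941206
d^4_{-2,-1}(1.9998) = +0.048037 -0.582321 +0.941206 = +0.406922
D = (+0.729914+0.683539i)·(+0.406922)·(-0.356752-0.934199i) = +0.153883-0.376704i

Wigner D-matrix element, Re=0.1539 Im=-0.3767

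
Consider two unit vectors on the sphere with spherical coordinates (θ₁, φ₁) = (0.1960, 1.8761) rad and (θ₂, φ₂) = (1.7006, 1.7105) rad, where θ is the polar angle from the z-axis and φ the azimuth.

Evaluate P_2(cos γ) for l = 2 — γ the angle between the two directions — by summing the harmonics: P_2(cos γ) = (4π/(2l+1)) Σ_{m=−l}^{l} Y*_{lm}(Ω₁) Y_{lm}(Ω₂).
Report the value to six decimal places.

-0.493950

Expand P_2 via completeness: Σ_{m} conj(Y_{2,m}) at Ω₁ times Y_{2,m} at Ω₂ —
  [-2]  conj(Y_{2,-2})(Ω₁) = -0.012003-0.008400i ; Y_{2,-2}(Ω₂) = -0.365073+0.104744i ; Δ = +0.005262+0.001809i
  [-1]  conj(Y_{2,-1})(Ω₁) = -0.044357+0.140747i ; Y_{2,-1}(Ω₂) = +0.013808+0.098191i ; Δ = -0.014433-0.002412i
  [+0]  conj(Y_{2,0})(Ω₁) = +0.594898-0.000000i ; Y_{2,0}(Ω₂) = -0.299539+0.000000i ; Δ = -0.178195+0.000000i
  [+1]  conj(Y_{2,1})(Ω₁) = +0.044357+0.140747i ; Y_{2,1}(Ω₂) = -0.013808+0.098191i ; Δ = -0.014433+0.002412i
  [+2]  conj(Y_{2,2})(Ω₁) = -0.012003+0.008400i ; Y_{2,2}(Ω₂) = -0.365073-0.104744i ; Δ = +0.005262-0.001809i
Total Σ_m = -0.196537+0.000000i. Multiply by 2.513274: -0.493950+0.000000i. P_2(cos γ) = -0.493950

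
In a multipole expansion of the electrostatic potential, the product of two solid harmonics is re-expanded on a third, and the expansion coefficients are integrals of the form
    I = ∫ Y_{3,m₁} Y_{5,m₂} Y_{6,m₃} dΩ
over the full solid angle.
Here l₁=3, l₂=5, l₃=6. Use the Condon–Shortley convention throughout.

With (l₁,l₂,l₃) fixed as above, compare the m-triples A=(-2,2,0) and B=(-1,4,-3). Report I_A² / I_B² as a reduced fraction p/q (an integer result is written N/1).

7/8

Shared (l₁,l₂,l₃)=(3,5,6): N and (l;000)² cancel in I_A²/I_B².
A: Δ = 2!·4!·8!/15! = 1/675675; Racah Σ t=1..2: t=1:−1/34560 t=2:+1/8640 = 1/11520; ⇒ 3j(3 5 6; -2 2 0)² = 3/143, sgn +1
B: Δ = 2!·4!·8!/15! = 1/675675; Racah Σ t=1..2: t=1:−1/241920 t=2:+1/40320 = 1/48384; ⇒ 3j(3 5 6; -1 4 -3)² = 24/1001, sgn -1
I_A²/I_B² = (3/143)/(24/1001) = 7/8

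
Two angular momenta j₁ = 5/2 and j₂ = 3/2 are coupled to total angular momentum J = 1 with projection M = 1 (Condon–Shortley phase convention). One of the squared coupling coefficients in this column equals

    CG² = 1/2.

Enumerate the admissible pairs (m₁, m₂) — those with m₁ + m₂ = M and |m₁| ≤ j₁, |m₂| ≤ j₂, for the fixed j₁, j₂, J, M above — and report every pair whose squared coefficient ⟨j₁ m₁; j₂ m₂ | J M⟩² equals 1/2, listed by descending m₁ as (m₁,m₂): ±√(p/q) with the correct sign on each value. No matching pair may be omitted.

Admissible pairs with m₁+m₂ = M = 1: (-1/2,3/2), (1/2,1/2), (3/2,-1/2), (5/2,-3/2)
  (m₁,m₂)=(5/2,-3/2): CG² = 1/2, CG = +√(1/2)   ← matches the target
  (m₁,m₂)=(3/2,-1/2): CG² = 3/10, CG = −√(3/10)
  (m₁,m₂)=(1/2,1/2): CG² = 3/20, CG = +√(3/20)
  (m₁,m₂)=(-1/2,3/2): CG² = 1/20, CG = −√(1/20)
Pairs with CG² = 1/2: (5/2,-3/2): +√(1/2)

(5/2,-3/2): +√(1/2)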